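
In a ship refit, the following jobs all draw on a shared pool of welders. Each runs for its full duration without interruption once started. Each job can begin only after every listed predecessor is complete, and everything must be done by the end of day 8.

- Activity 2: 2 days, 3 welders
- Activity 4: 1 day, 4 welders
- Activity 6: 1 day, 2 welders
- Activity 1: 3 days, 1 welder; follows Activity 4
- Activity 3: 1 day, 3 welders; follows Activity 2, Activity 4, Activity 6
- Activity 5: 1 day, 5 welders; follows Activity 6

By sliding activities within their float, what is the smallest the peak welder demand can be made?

Early-start (Activity 2@1, Activity 4@1, Activity 6@1, Activity 1@2, Activity 3@3, Activity 5@2) gives peak 9: d1:9  d2:9  d3:4  d4:1  d5:0  d6:0  d7:0  d8:0.
Shift Activity 4→3, Activity 1→4, Activity 3→4, Activity 5→7.
Schedule Activity 2@1, Activity 4@3, Activity 6@1, Activity 1@4, Activity 3@4, Activity 5@7: d1:5  d2:3  d3:4  d4:4  d5:1  d6:1  d7:5  d8:0 — peak 5.

5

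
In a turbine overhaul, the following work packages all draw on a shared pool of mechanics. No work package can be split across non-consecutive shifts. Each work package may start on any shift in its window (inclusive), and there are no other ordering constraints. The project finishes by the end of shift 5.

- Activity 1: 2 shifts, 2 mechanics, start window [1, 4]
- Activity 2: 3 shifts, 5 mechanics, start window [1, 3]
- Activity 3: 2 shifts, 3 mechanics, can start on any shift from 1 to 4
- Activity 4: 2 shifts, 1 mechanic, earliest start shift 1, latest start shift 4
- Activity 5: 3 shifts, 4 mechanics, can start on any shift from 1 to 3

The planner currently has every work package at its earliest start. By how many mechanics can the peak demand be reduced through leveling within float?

6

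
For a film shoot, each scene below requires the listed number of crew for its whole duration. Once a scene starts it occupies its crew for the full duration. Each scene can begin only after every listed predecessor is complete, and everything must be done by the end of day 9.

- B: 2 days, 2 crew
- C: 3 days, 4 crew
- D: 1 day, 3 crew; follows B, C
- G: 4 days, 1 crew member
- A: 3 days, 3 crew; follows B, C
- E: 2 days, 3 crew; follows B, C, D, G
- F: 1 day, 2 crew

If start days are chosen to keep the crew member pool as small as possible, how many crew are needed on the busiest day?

6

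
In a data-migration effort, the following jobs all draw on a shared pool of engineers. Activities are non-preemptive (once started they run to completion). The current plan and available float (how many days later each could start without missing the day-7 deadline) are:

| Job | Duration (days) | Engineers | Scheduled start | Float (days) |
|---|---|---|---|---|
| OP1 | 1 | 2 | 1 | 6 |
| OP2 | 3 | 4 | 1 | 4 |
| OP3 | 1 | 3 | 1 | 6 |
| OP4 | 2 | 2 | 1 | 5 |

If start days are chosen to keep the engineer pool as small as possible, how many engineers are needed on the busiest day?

4

Early-start (OP1@1, OP2@1, OP3@1, OP4@1) gives peak 11: d1:11  d2:6  d3:4  d4:0  d5:0  d6:0  d7:0.
Shift OP2→2, OP3→5, OP4→6.
Schedule OP1@1, OP2@2, OP3@5, OP4@6: d1:2  d2:4  d3:4  d4:4  d5:3  d6:2  d7:2 — peak 4.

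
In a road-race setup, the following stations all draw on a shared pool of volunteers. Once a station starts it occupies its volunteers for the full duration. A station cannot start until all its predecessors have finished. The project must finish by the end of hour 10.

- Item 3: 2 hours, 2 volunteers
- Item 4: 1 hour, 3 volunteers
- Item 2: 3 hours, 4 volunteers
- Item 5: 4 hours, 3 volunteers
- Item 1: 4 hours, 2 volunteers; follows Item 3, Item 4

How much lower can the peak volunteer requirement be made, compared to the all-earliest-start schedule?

7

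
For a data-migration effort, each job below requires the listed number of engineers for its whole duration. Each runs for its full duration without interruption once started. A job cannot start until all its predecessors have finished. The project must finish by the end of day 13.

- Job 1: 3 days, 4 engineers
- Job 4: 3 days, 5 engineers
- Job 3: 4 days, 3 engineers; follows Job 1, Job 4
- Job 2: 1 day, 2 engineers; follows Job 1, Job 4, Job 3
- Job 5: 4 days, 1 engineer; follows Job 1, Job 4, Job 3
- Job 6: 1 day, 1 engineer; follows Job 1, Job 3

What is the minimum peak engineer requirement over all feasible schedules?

9

Schedule Job 1@1, Job 4@1, Job 3@4, Job 2@8, Job 5@8, Job 6@8: d1:9  d2:9  d3:9  d4:3  d5:3  d6:3  d7:3  d8:4  d9:1  d10:1  d11:1  d12:0  d13:0 — peak 9.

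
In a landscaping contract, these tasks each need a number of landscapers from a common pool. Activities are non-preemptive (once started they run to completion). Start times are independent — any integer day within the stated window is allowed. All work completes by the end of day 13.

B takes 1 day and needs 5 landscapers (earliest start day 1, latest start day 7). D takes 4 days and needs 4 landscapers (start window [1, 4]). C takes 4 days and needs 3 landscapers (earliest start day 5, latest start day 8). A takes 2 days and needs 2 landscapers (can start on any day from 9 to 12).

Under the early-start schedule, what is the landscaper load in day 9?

At early start, day 9 has: A.
Demand: 2 = 2.

2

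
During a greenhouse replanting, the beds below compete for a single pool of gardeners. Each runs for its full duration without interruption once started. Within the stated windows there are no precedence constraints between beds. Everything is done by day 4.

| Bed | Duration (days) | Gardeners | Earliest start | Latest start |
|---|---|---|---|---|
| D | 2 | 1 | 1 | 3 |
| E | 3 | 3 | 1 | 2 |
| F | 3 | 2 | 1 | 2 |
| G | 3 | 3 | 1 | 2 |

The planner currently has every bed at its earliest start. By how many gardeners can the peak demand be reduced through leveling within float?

0

Early-start peak: d1:9  d2:9  d3:8  d4:0 ⇒ 9.
Leveled (D@1, E@1, F@1, G@1): d1:9  d2:9  d3:8  d4:0 ⇒ 9.
Reduction 9 − 9 = 0.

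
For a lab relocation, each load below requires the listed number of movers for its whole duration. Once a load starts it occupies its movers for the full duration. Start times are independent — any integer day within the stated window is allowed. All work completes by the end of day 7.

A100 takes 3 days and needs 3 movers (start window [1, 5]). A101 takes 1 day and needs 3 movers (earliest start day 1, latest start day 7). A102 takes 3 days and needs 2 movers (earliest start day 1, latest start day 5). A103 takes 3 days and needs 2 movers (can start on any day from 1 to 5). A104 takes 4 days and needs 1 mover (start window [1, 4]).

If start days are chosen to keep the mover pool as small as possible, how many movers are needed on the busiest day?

Early-start (A100@1, A101@1, A102@1, A103@1, A104@1) gives peak 11: d1:11  d2:8  d3:8  d4:1  d5:0  d6:0  d7:0.
Shift A101→4, A102→5, A103→5.
Schedule A100@1, A101@4, A102@5, A103@5, A104@1: d1:4  d2:4  d3:4  d4:4  d5:4  d6:4  d7:4 — peak 4.
Total mover-days = 28 over 7 days ⇒ peak ≥ ⌈28/7⌉ = 4, so 4 is optimal.

4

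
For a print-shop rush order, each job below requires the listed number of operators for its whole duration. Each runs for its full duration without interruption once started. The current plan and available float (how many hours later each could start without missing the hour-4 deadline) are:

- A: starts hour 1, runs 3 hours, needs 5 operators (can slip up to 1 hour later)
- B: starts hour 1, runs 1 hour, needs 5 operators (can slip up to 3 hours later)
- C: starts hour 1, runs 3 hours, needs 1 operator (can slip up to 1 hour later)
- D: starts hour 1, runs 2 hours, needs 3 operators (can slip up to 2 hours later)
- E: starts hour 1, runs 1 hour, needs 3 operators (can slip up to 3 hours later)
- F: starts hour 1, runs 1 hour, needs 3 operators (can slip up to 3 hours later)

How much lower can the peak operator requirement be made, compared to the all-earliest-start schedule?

Early-start peak: h1:20  h2:9  h3:6  h4:0 ⇒ 20.
Leveled (A@1, B@4, C@1, D@1, E@3, F@4): h1:9  h2:9  h3:9  h4:8 ⇒ 9.
Reduction 20 − 9 = 11.

11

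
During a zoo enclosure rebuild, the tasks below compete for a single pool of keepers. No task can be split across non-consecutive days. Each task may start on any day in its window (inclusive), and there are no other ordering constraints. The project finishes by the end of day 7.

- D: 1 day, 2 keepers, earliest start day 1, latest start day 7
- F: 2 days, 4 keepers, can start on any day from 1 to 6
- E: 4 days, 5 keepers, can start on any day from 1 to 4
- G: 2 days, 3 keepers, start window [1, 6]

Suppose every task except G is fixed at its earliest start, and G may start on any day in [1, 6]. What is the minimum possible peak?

11

G@1: d1:14  d2:12  d3:5  d4:5  d5:0  d6:0  d7:0 → peak 14
G@2: d1:11  d2:12  d3:8  d4:5  d5:0  d6:0  d7:0 → peak 12
G@3: d1:11  d2:9  d3:8  d4:8  d5:0  d6:0  d7:0 → peak 11
G@4: d1:11  d2:9  d3:5  d4:8  d5:3  d6:0  d7:0 → peak 11
G@5: d1:11  d2:9  d3:5  d4:5  d5:3  d6:3  d7:0 → peak 11
G@6: d1:11  d2:9  d3:5  d4:5  d5:0  d6:3  d7:3 → peak 11
Best is G@3, peak 11.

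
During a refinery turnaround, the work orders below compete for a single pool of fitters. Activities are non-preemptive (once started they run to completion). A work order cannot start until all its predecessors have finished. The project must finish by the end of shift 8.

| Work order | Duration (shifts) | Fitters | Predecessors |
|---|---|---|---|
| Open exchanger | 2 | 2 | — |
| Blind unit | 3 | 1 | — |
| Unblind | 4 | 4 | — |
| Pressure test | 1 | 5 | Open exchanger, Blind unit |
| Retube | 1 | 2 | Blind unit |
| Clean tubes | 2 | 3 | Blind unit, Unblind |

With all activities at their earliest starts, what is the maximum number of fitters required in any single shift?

11

Early-start schedule: Open exchanger@1, Blind unit@1, Unblind@1, Pressure test@4, Retube@4, Clean tubes@5.
Load per shift: shift 1: 7, shift 2: 7, shift 3: 5, shift 4: 11, shift 5: 3, shift 6: 3, shift 7: 0, shift 8: 0.
Peak is 11.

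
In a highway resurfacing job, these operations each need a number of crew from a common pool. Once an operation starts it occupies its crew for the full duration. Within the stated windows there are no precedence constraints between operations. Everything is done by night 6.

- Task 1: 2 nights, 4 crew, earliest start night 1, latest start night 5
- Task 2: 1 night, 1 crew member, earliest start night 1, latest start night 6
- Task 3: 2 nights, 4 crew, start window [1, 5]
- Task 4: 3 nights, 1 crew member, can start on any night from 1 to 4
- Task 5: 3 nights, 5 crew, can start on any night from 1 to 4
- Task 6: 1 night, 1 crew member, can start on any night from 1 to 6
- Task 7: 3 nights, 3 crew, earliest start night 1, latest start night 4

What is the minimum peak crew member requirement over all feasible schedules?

Early-start (Task 1@1, Task 2@1, Task 3@1, Task 4@1, Task 5@1, Task 6@1, Task 7@1) gives peak 19: n1:19  n2:17  n3:9  n4:0  n5:0  n6:0.
Shift Task 4→2, Task 5→3, Task 6→3, Task 7→4.
Schedule Task 1@1, Task 2@1, Task 3@1, Task 4@2, Task 5@3, Task 6@3, Task 7@4: n1:9  n2:9  n3:7  n4:9  n5:8  n6:3 — peak 9.

9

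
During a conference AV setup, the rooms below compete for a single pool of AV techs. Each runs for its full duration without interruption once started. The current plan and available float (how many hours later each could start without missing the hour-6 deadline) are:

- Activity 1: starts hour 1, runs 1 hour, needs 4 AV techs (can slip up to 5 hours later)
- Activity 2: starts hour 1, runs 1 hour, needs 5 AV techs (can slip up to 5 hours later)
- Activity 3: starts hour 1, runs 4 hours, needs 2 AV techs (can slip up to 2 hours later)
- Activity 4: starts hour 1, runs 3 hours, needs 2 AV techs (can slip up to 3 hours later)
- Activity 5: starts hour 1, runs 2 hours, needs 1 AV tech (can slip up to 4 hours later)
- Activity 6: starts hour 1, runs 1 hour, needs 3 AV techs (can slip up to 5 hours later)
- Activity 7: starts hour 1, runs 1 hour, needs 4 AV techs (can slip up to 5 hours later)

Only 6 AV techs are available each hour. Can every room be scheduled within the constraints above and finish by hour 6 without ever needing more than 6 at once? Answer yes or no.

Schedule Activity 1@1, Activity 2@6, Activity 3@1, Activity 4@3, Activity 5@2, Activity 6@2, Activity 7@5: h1:6  h2:6  h3:5  h4:4  h5:6  h6:5 — peak 6 ≤ 6.

yes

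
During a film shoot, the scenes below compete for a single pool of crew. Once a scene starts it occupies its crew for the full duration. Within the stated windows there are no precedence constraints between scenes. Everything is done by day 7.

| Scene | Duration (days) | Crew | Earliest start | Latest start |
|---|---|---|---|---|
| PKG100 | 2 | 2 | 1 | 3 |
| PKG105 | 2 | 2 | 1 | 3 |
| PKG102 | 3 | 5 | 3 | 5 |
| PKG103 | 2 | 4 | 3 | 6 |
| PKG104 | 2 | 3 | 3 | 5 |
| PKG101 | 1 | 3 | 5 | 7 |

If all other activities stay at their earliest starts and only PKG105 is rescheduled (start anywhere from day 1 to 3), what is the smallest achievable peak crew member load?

PKG105@1: d1:4  d2:4  d3:12  d4:12  d5:8  d6:0  d7:0 → peak 12
PKG105@2: d1:2  d2:4  d3:14  d4:12  d5:8  d6:0  d7:0 → peak 14
PKG105@3: d1:2  d2:2  d3:14  d4:14  d5:8  d6:0  d7:0 → peak 14
Best is PKG105@1, peak 12.

12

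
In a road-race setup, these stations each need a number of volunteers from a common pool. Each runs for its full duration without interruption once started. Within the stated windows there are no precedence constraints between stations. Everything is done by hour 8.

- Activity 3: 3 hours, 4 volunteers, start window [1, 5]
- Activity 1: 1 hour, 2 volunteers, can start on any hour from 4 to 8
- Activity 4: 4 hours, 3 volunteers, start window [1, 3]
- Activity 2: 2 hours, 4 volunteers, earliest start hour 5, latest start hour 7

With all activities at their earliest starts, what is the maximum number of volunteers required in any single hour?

7

Early-start schedule: Activity 3@1, Activity 1@4, Activity 4@1, Activity 2@5.
Load per hour: hour 1: 7, hour 2: 7, hour 3: 7, hour 4: 5, hour 5: 4, hour 6: 4, hour 7: 0, hour 8: 0.
Peak is 7.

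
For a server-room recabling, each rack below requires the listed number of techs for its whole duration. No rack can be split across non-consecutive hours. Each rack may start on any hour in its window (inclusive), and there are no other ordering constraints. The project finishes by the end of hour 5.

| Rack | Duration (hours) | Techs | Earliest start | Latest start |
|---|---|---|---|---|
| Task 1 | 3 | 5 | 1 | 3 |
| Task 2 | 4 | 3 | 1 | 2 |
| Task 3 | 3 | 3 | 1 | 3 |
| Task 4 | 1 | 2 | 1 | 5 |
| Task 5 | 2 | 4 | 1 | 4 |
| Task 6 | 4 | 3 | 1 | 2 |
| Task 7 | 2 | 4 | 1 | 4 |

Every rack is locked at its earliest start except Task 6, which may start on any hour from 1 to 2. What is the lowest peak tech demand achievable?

22

Task 6@1: h1:24  h2:22  h3:14  h4:6  h5:0 → peak 24
Task 6@2: h1:21  h2:22  h3:14  h4:6  h5:3 → peak 22
Best is Task 6@2, peak 22.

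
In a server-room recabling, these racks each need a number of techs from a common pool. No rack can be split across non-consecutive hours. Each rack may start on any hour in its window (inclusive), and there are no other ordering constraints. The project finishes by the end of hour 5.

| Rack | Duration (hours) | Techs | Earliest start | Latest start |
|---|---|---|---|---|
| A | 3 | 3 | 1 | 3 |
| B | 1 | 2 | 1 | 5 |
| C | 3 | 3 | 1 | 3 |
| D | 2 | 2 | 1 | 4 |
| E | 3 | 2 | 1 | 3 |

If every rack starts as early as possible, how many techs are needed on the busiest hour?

12

Early-start schedule: A@1, B@1, C@1, D@1, E@1.
Load per hour: hour 1: 12, hour 2: 10, hour 3: 8, hour 4: 0, hour 5: 0.
Peak is 12.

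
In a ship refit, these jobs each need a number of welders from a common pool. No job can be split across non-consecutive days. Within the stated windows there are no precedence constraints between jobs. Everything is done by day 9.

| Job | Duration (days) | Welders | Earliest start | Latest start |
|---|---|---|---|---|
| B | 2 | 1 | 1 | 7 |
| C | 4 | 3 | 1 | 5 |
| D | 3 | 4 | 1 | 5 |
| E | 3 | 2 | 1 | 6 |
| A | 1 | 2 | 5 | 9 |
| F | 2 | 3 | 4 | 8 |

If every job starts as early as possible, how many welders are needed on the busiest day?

Early-start schedule: B@1, C@1, D@1, E@1, A@5, F@4.
Load per day: day 1: 10, day 2: 10, day 3: 9, day 4: 6, day 5: 5, day 6: 0, day 7: 0, day 8: 0, day 9: 0.
Peak is 10.

10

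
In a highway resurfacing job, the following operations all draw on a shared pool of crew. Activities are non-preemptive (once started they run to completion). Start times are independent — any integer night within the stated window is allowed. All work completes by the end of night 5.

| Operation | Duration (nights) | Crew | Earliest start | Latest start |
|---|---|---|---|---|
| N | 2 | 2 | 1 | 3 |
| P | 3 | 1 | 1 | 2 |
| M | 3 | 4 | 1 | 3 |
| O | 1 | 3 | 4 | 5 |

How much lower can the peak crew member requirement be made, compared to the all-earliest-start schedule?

Early-start peak: n1:7  n2:7  n3:5  n4:3  n5:0 ⇒ 7.
Leveled (N@1, P@1, M@1, O@4): n1:7  n2:7  n3:5  n4:3  n5:0 ⇒ 7.
Reduction 7 − 7 = 0.

0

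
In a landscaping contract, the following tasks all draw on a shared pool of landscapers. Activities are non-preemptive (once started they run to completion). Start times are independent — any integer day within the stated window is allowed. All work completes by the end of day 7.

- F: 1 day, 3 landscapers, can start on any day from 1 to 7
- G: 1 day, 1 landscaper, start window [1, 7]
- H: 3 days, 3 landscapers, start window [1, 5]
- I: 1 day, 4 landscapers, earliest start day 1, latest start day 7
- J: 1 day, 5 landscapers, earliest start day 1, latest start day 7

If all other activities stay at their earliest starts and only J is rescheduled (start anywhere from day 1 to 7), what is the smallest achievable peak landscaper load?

11

J@1: d1:16  d2:3  d3:3  d4:0  d5:0  d6:0  d7:0 → peak 16
J@2: d1:11  d2:8  d3:3  d4:0  d5:0  d6:0  d7:0 → peak 11
J@3: d1:11  d2:3  d3:8  d4:0  d5:0  d6:0  d7:0 → peak 11
J@4: d1:11  d2:3  d3:3  d4:5  d5:0  d6:0  d7:0 → peak 11
J@5: d1:11  d2:3  d3:3  d4:0  d5:5  d6:0  d7:0 → peak 11
J@6: d1:11  d2:3  d3:3  d4:0  d5:0  d6:5  d7:0 → peak 11
J@7: d1:11  d2:3  d3:3  d4:0  d5:0  d6:0  d7:5 → peak 11
Best is J@2, peak 11.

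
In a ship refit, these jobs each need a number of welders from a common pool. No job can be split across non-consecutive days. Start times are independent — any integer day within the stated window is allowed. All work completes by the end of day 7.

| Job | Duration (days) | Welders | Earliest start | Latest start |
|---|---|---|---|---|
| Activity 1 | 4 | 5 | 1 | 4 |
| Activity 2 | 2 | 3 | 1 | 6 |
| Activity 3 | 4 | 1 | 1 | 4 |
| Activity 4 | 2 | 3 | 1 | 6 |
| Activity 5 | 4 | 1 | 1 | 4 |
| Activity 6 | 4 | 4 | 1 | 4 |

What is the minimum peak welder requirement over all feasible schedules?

Early-start (Activity 1@1, Activity 2@1, Activity 3@1, Activity 4@1, Activity 5@1, Activity 6@1) gives peak 17: d1:17  d2:17  d3:11  d4:11  d5:0  d6:0  d7:0.
Shift Activity 4→5, Activity 6→3.
Schedule Activity 1@1, Activity 2@1, Activity 3@1, Activity 4@5, Activity 5@1, Activity 6@3: d1:10  d2:10  d3:11  d4:11  d5:7  d6:7  d7:0 — peak 11.

11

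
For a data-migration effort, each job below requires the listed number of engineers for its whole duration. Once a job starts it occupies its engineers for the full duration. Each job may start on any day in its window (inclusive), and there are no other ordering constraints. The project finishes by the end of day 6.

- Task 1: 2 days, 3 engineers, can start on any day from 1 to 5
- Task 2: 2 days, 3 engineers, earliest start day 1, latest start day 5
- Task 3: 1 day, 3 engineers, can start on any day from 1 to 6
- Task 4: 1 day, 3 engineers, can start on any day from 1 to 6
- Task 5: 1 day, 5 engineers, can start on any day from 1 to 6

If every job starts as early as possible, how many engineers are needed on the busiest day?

Early-start schedule: Task 1@1, Task 2@1, Task 3@1, Task 4@1, Task 5@1.
Load per day: day 1: 17, day 2: 6, day 3: 0, day 4: 0, day 5: 0, day 6: 0.
Peak is 17.

17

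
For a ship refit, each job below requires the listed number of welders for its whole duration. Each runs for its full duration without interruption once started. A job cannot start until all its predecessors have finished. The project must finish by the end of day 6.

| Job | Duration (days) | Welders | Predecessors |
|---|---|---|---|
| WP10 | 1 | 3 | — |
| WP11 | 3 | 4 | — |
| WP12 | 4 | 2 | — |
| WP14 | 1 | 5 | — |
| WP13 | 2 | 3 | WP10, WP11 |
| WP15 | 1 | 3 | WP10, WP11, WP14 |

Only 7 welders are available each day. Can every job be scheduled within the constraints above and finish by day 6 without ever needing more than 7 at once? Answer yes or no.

Schedule WP10@1, WP11@1, WP12@2, WP14@4, WP13@5, WP15@6: d1:7  d2:6  d3:6  d4:7  d5:5  d6:6 — peak 7 ≤ 7.

yes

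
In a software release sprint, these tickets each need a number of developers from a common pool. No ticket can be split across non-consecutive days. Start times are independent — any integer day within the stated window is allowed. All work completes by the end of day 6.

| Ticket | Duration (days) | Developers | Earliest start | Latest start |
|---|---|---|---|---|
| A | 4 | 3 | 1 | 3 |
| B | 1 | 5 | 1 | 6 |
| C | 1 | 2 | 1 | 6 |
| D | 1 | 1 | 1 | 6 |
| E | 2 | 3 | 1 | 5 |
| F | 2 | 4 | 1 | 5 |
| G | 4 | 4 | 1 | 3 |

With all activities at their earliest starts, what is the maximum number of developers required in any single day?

Early-start schedule: A@1, B@1, C@1, D@1, E@1, F@1, G@1.
Load per day: day 1: 22, day 2: 14, day 3: 7, day 4: 7, day 5: 0, day 6: 0.
Peak is 22.

22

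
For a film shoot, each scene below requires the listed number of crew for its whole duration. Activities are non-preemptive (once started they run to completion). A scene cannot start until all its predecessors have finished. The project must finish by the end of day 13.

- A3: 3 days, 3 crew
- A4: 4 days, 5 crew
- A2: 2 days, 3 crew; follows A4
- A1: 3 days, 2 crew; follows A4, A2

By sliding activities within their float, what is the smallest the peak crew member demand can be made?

5

Early-start (A3@1, A4@1, A2@5, A1@7) gives peak 8: d1:8  d2:8  d3:8  d4:5  d5:3  d6:3  d7:2  d8:2  d9:2  d10:0  d11:0  d12:0  d13:0.
Shift A4→4, A2→8, A1→10.
Schedule A3@1, A4@4, A2@8, A1@10: d1:3  d2:3  d3:3  d4:5  d5:5  d6:5  d7:5  d8:3  d9:3  d10:2  d11:2  d12:2  d13:0 — peak 5.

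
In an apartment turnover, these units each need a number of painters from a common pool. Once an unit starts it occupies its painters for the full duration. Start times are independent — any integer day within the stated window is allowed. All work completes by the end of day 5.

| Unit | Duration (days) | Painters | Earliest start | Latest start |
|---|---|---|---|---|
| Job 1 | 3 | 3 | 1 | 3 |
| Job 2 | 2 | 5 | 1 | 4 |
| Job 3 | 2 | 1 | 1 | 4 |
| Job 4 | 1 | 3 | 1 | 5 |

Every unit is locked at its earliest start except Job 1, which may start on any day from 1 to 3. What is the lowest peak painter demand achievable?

9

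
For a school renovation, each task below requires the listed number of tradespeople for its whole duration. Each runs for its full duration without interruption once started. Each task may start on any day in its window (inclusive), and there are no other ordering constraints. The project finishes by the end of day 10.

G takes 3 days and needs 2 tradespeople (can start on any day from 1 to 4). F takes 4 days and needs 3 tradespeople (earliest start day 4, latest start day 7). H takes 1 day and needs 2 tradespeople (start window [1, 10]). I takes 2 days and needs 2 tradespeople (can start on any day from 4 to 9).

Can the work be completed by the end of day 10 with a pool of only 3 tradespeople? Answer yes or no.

yes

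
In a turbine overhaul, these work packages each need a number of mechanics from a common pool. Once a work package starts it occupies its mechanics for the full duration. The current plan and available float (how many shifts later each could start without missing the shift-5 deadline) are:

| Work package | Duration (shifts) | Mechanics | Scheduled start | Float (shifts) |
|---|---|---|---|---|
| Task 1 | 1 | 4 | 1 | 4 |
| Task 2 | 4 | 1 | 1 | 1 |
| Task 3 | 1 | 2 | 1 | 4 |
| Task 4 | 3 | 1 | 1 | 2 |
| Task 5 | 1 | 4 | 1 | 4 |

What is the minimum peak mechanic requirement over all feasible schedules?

Early-start (Task 1@1, Task 2@1, Task 3@1, Task 4@1, Task 5@1) gives peak 12: s1:12  s2:2  s3:2  s4:1  s5:0.
Shift Task 3→2, Task 4→2, Task 5→5.
Schedule Task 1@1, Task 2@1, Task 3@2, Task 4@2, Task 5@5: s1:5  s2:4  s3:2  s4:2  s5:4 — peak 5.

5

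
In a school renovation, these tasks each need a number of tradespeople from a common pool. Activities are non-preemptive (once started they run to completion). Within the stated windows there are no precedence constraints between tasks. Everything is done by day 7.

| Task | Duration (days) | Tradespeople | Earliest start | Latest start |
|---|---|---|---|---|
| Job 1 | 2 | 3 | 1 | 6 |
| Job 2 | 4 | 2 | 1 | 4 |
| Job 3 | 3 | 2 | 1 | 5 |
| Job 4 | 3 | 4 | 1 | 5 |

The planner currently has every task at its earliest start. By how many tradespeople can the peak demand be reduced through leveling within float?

5

Early-start peak: d1:11  d2:11  d3:8  d4:2  d5:0  d6:0  d7:0 ⇒ 11.
Leveled (Job 1@1, Job 2@1, Job 3@3, Job 4@5): d1:5  d2:5  d3:4  d4:4  d5:6  d6:4  d7:4 ⇒ 6.
Reduction 11 − 6 = 5.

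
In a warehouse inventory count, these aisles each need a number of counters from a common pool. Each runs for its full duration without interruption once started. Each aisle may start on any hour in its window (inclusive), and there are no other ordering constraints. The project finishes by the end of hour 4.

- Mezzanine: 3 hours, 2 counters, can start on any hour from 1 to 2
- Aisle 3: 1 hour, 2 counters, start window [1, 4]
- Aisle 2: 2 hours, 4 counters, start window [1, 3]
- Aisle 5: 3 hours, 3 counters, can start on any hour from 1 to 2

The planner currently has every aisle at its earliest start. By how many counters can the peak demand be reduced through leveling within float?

Early-start peak: h1:11  h2:9  h3:5  h4:0 ⇒ 11.
Leveled (Mezzanine@1, Aisle 3@1, Aisle 2@1, Aisle 5@2): h1:8  h2:9  h3:5  h4:3 ⇒ 9.
Reduction 11 − 9 = 2.

2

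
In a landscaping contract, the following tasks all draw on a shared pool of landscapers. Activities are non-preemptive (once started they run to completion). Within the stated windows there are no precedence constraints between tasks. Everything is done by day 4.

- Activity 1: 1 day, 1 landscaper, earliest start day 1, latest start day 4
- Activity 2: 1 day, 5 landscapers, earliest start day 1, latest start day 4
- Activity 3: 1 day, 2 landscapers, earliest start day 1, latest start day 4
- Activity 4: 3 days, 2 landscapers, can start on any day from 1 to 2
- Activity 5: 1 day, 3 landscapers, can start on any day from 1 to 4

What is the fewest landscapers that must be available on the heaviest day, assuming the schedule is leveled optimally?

5

Early-start (Activity 1@1, Activity 2@1, Activity 3@1, Activity 4@1, Activity 5@1) gives peak 13: d1:13  d2:2  d3:2  d4:0.
Shift Activity 2→4, Activity 5→2.
Schedule Activity 1@1, Activity 2@4, Activity 3@1, Activity 4@1, Activity 5@2: d1:5  d2:5  d3:2  d4:5 — peak 5.
Total landscaper-days = 17 over 4 days ⇒ peak ≥ ⌈17/4⌉ = 5, so 5 is optimal.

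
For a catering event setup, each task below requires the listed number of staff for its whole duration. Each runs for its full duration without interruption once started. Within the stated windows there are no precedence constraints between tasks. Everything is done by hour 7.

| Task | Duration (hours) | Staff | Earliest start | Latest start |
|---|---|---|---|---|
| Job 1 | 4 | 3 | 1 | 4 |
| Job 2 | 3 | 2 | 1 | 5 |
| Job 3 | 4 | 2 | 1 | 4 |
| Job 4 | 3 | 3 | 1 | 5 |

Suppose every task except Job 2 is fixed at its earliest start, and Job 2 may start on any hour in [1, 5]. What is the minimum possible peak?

Job 2@1: h1:10  h2:10  h3:10  h4:5  h5:0  h6:0  h7:0 → peak 10
Job 2@2: h1:8  h2:10  h3:10  h4:7  h5:0  h6:0  h7:0 → peak 10
Job 2@3: h1:8  h2:8  h3:10  h4:7  h5:2  h6:0  h7:0 → peak 10
Job 2@4: h1:8  h2:8  h3:8  h4:7  h5:2  h6:2  h7:0 → peak 8
Job 2@5: h1:8  h2:8  h3:8  h4:5  h5:2  h6:2  h7:2 → peak 8
Best is Job 2@4, peak 8.

8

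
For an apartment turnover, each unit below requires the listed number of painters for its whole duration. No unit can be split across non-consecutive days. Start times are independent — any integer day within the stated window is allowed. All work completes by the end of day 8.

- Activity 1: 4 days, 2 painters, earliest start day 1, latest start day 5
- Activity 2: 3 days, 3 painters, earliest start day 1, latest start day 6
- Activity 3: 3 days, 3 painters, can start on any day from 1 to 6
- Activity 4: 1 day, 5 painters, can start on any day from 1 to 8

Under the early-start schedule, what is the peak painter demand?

13

Early-start schedule: Activity 1@1, Activity 2@1, Activity 3@1, Activity 4@1.
Load per day: day 1: 13, day 2: 8, day 3: 8, day 4: 2, day 5: 0, day 6: 0, day 7: 0, day 8: 0.
Peak is 13.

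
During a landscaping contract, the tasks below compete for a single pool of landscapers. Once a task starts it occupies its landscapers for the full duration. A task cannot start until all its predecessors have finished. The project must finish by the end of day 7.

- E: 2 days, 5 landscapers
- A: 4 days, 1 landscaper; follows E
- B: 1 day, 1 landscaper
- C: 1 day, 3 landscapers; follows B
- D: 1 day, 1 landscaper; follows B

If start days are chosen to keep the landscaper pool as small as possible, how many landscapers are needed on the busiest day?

5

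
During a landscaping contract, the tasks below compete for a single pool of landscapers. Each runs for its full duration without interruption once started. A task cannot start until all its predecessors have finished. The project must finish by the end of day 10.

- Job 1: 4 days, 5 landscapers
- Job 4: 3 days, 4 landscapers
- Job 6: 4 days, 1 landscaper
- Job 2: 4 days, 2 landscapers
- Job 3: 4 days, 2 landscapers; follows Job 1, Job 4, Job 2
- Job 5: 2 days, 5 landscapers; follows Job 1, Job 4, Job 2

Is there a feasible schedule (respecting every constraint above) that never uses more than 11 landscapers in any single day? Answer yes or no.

Schedule Job 1@1, Job 4@1, Job 6@4, Job 2@1, Job 3@5, Job 5@5: d1:11  d2:11  d3:11  d4:8  d5:8  d6:8  d7:3  d8:2  d9:0  d10:0 — peak 11 ≤ 11.

yes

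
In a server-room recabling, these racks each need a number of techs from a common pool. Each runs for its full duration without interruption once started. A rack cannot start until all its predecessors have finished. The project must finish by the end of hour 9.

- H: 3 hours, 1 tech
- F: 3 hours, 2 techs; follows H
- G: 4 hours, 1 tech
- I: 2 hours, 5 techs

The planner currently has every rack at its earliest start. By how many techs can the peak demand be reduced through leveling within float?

2

Early-start peak: h1:7  h2:7  h3:2  h4:3  h5:2  h6:2  h7:0  h8:0  h9:0 ⇒ 7.
Leveled (H@1, F@4, G@1, I@7): h1:2  h2:2  h3:2  h4:3  h5:2  h6:2  h7:5  h8:5  h9:0 ⇒ 5.
Reduction 7 − 5 = 2.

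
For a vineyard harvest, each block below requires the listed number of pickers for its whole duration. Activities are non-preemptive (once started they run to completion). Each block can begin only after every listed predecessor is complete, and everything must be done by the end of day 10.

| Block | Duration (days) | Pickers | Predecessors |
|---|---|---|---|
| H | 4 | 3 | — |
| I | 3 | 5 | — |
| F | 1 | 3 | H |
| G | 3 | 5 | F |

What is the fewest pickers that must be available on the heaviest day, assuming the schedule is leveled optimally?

8

Schedule H@1, I@1, F@5, G@6: d1:8  d2:8  d3:8  d4:3  d5:3  d6:5  d7:5  d8:5  d9:0  d10:0 — peak 8.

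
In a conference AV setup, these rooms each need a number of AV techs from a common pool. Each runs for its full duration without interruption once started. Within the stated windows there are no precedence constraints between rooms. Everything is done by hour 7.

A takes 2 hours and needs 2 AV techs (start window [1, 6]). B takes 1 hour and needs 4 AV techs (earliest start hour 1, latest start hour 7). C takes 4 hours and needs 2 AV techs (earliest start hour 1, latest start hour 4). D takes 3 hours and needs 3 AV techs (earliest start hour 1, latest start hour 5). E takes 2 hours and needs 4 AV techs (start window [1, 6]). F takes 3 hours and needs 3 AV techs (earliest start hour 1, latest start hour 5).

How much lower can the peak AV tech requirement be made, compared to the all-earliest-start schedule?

11

Early-start peak: h1:18  h2:14  h3:8  h4:2  h5:0  h6:0  h7:0 ⇒ 18.
Leveled (A@1, B@1, C@2, D@2, E@6, F@5): h1:6  h2:7  h3:5  h4:5  h5:5  h6:7  h7:7 ⇒ 7.
Reduction 18 − 7 = 11.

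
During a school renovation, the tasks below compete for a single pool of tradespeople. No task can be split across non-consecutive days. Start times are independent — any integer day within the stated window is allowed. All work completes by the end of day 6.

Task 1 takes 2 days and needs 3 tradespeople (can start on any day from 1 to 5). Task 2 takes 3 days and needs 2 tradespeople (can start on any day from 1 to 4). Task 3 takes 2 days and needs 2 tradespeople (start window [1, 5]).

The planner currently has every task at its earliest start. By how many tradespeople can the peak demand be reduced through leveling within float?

Early-start peak: d1:7  d2:7  d3:2  d4:0  d5:0  d6:0 ⇒ 7.
Leveled (Task 1@1, Task 2@3, Task 3@3): d1:3  d2:3  d3:4  d4:4  d5:2  d6:0 ⇒ 4.
Reduction 7 − 4 = 3.

3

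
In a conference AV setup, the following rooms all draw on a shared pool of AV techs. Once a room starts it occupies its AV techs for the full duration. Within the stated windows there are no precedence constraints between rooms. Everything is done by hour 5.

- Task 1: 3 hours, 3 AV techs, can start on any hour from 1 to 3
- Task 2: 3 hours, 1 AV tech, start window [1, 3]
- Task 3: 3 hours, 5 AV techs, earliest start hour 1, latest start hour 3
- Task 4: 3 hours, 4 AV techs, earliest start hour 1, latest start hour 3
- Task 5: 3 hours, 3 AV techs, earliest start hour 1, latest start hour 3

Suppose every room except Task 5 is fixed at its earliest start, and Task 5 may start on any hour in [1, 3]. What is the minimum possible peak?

Task 5@1: h1:16  h2:16  h3:16  h4:0  h5:0 → peak 16
Task 5@2: h1:13  h2:16  h3:16  h4:3  h5:0 → peak 16
Task 5@3: h1:13  h2:13  h3:16  h4:3  h5:3 → peak 16
Best is Task 5@1, peak 16.

16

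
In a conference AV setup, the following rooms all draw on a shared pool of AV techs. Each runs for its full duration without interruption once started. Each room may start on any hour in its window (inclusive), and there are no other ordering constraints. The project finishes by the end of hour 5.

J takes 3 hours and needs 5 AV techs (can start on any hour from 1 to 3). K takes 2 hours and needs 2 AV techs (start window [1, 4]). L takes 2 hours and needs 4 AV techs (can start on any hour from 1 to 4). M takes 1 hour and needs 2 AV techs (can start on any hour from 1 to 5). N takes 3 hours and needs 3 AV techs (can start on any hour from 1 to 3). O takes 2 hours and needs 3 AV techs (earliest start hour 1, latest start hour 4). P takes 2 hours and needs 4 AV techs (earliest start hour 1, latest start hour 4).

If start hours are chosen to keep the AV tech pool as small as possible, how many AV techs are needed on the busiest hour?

Early-start (J@1, K@1, L@1, M@1, N@1, O@1, P@1) gives peak 23: h1:23  h2:21  h3:8  h4:0  h5:0.
Shift M→3, N→3, O→4, P→4.
Schedule J@1, K@1, L@1, M@3, N@3, O@4, P@4: h1:11  h2:11  h3:10  h4:10  h5:10 — peak 11.
Total AV tech-hours = 52 over 5 hours ⇒ peak ≥ ⌈52/5⌉ = 11, so 11 is optimal.

11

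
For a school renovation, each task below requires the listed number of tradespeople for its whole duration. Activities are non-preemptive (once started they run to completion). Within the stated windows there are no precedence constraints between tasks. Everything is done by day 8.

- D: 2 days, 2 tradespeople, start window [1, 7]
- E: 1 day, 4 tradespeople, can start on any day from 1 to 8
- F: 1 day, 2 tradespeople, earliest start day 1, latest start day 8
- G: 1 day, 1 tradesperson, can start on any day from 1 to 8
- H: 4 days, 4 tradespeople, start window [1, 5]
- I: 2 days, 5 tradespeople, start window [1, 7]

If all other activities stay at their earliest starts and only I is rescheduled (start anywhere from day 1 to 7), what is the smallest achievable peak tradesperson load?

13

I@1: d1:18  d2:11  d3:4  d4:4  d5:0  d6:0  d7:0  d8:0 → peak 18
I@2: d1:13  d2:11  d3:9  d4:4  d5:0  d6:0  d7:0  d8:0 → peak 13
I@3: d1:13  d2:6  d3:9  d4:9  d5:0  d6:0  d7:0  d8:0 → peak 13
I@4: d1:13  d2:6  d3:4  d4:9  d5:5  d6:0  d7:0  d8:0 → peak 13
I@5: d1:13  d2:6  d3:4  d4:4  d5:5  d6:5  d7:0  d8:0 → peak 13
I@6: d1:13  d2:6  d3:4  d4:4  d5:0  d6:5  d7:5  d8:0 → peak 13
I@7: d1:13  d2:6  d3:4  d4:4  d5:0  d6:0  d7:5  d8:5 → peak 13
Best is I@2, peak 13.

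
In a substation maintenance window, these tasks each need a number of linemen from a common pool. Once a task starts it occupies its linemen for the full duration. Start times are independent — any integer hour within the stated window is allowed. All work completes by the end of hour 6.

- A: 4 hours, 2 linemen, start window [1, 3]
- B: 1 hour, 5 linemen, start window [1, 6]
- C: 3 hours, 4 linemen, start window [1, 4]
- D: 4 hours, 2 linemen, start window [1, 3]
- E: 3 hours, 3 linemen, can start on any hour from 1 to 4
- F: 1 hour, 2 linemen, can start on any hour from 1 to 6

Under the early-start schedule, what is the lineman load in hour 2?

At early start, hour 2 has: A, C, D, E.
Demand: 2 + 4 + 2 + 3 = 11.

11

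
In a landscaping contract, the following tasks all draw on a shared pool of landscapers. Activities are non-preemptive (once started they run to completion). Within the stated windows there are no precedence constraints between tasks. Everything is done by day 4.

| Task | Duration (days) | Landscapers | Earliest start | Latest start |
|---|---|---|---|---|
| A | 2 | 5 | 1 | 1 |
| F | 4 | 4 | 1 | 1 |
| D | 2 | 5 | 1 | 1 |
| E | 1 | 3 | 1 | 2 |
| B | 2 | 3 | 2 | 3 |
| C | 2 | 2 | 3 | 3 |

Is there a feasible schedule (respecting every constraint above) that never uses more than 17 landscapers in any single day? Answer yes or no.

Schedule A@1, F@1, D@1, E@1, B@2, C@3: d1:17  d2:17  d3:9  d4:6 — peak 17 ≤ 17.

yes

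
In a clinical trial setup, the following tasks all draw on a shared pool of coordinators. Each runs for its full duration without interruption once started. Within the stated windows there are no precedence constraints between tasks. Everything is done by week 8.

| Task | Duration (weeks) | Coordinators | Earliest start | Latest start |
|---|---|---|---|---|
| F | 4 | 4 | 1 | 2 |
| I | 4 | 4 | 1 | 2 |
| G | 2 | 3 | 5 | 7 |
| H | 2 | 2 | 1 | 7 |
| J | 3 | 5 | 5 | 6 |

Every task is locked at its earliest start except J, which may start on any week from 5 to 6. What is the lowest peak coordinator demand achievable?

10

J@5: w1:10  w2:10  w3:8  w4:8  w5:8  w6:8  w7:5  w8:0 → peak 10
J@6: w1:10  w2:10  w3:8  w4:8  w5:3  w6:8  w7:5  w8:5 → peak 10
Best is J@5, peak 10.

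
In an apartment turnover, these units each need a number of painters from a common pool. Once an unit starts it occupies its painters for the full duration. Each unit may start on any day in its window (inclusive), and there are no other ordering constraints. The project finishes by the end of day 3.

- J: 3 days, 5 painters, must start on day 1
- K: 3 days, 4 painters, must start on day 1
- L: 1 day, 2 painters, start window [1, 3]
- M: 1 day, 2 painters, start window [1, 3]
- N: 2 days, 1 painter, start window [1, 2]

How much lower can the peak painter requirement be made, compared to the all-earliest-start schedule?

2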